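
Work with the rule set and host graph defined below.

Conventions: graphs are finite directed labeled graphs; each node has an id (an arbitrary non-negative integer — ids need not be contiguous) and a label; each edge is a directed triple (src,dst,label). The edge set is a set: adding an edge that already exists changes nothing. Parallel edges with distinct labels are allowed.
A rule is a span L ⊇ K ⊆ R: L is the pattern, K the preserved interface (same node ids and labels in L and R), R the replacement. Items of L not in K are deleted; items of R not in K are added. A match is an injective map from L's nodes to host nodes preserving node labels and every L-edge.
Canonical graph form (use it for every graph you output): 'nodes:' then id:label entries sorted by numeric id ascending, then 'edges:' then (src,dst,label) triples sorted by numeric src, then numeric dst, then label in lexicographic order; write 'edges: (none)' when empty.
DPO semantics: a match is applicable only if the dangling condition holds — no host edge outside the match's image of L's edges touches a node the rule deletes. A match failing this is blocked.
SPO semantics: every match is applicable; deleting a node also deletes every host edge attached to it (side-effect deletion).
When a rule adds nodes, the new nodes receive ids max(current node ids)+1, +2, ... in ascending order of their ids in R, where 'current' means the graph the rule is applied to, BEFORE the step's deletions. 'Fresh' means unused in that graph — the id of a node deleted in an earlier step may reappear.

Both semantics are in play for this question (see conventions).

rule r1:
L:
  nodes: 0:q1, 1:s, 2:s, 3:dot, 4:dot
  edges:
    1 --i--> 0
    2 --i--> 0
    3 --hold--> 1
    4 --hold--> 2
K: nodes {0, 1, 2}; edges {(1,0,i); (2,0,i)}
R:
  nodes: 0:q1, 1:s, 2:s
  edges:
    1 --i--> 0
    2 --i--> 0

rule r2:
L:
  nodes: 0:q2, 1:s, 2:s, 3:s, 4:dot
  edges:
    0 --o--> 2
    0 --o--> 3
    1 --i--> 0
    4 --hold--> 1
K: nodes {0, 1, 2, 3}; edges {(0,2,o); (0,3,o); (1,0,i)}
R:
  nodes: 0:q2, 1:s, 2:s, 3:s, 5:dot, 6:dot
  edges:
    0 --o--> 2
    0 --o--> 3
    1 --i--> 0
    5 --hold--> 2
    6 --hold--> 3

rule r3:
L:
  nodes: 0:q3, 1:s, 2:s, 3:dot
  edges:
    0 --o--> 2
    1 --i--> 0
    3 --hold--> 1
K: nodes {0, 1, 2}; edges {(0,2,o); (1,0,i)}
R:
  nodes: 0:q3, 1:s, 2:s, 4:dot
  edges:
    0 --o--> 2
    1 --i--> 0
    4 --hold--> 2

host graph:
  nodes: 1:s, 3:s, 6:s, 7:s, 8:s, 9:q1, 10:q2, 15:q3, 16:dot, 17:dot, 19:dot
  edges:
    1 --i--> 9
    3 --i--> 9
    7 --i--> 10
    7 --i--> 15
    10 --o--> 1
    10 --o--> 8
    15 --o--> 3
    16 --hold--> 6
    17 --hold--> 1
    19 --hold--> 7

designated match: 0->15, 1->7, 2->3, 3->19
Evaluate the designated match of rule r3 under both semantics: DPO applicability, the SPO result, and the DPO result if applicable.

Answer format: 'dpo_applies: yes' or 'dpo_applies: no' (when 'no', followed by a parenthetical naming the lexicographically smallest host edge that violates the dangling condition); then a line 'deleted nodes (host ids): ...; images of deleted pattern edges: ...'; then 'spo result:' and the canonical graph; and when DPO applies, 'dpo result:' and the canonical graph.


dpo_applies: yes
deleted nodes (host ids): 19; images of deleted pattern edges: (19,7,hold)
spo result:
nodes: 1:s, 3:s, 6:s, 7:s, 8:s, 9:q1, 10:q2, 15:q3, 16:dot, 17:dot, 20:dot
edges: (1,9,i); (3,9,i); (7,10,i); (7,15,i); (10,1,o); (10,8,o); (15,3,o); (16,6,hold); (17,1,hold); (20,3,hold)
dpo result:
nodes: 1:s, 3:s, 6:s, 7:s, 8:s, 9:q1, 10:q2, 15:q3, 16:dot, 17:dot, 20:dot
edges: (1,9,i); (3,9,i); (7,10,i); (7,15,i); (10,1,o); (10,8,o); (15,3,o); (16,6,hold); (17,1,hold); (20,3,hold)


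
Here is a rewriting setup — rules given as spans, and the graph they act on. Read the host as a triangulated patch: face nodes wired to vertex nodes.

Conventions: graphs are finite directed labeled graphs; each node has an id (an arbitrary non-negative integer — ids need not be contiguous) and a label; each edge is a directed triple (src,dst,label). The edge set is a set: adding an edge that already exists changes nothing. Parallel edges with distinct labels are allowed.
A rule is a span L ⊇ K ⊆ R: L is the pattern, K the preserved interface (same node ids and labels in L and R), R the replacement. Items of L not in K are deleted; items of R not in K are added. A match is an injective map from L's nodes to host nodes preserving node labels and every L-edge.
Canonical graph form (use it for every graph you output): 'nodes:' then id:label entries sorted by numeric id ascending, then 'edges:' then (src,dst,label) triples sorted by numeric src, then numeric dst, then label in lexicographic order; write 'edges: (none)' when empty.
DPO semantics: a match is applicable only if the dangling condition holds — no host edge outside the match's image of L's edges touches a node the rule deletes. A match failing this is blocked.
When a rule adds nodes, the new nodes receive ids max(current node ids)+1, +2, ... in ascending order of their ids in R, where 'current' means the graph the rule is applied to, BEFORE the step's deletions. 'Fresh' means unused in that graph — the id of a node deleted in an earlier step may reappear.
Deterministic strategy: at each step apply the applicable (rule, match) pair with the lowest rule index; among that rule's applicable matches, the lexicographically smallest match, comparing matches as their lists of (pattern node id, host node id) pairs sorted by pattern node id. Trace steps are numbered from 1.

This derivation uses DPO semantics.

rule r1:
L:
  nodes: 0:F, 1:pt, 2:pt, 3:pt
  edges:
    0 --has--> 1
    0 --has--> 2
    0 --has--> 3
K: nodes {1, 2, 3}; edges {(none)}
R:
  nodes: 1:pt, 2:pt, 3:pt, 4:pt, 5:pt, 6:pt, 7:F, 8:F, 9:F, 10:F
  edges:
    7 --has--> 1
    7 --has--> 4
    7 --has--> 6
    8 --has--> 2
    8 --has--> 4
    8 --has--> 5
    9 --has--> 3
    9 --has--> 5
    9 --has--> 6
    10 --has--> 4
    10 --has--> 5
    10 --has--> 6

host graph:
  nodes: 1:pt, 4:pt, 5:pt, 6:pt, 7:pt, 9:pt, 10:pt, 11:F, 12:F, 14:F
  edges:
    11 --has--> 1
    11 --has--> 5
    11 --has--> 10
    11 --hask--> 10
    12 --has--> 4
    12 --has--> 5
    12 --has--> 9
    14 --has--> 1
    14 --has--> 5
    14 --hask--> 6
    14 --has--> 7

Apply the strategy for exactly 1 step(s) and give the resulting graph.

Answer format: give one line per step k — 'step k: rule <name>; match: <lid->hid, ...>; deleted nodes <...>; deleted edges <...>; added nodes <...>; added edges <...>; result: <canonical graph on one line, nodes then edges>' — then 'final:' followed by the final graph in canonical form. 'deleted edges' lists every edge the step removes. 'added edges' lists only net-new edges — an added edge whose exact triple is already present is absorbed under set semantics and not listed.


step 1: rule r1; match: 0->12, 1->4, 2->5, 3->9; deleted nodes 12; deleted edges (12,4,has); (12,5,has); (12,9,has); added nodes 15, 16, 17, 18, 19, 20, 21; added edges (18,4,has); (18,15,has); (18,17,has); (19,5,has); (19,15,has); (19,16,has); (20,9,has); (20,16,has); (20,17,has); (21,15,has); (21,16,has); (21,17,has); result: nodes: 1:pt, 4:pt, 5:pt, 6:pt, 7:pt, 9:pt, 10:pt, 11:F, 14:F, 15:pt, 16:pt, 17:pt, 18:F, 19:F, 20:F, 21:F edges: (11,1,has); (11,5,has); (11,10,has); (11,10,hask); (14,1,has); (14,5,has); (14,6,hask); (14,7,has); (18,4,has); (18,15,has); (18,17,has); (19,5,has); (19,15,has); (19,16,has); (20,9,has); (20,16,has); (20,17,has); (21,15,has); (21,16,has); (21,17,has)
final:
nodes: 1:pt, 4:pt, 5:pt, 6:pt, 7:pt, 9:pt, 10:pt, 11:F, 14:F, 15:pt, 16:pt, 17:pt, 18:F, 19:F, 20:F, 21:F
edges: (11,1,has); (11,5,has); (11,10,has); (11,10,hask); (14,1,has); (14,5,has); (14,6,hask); (14,7,has); (18,4,has); (18,15,has); (18,17,has); (19,5,has); (19,15,has); (19,16,has); (20,9,has); (20,16,has); (20,17,has); (21,15,has); (21,16,has); (21,17,has)


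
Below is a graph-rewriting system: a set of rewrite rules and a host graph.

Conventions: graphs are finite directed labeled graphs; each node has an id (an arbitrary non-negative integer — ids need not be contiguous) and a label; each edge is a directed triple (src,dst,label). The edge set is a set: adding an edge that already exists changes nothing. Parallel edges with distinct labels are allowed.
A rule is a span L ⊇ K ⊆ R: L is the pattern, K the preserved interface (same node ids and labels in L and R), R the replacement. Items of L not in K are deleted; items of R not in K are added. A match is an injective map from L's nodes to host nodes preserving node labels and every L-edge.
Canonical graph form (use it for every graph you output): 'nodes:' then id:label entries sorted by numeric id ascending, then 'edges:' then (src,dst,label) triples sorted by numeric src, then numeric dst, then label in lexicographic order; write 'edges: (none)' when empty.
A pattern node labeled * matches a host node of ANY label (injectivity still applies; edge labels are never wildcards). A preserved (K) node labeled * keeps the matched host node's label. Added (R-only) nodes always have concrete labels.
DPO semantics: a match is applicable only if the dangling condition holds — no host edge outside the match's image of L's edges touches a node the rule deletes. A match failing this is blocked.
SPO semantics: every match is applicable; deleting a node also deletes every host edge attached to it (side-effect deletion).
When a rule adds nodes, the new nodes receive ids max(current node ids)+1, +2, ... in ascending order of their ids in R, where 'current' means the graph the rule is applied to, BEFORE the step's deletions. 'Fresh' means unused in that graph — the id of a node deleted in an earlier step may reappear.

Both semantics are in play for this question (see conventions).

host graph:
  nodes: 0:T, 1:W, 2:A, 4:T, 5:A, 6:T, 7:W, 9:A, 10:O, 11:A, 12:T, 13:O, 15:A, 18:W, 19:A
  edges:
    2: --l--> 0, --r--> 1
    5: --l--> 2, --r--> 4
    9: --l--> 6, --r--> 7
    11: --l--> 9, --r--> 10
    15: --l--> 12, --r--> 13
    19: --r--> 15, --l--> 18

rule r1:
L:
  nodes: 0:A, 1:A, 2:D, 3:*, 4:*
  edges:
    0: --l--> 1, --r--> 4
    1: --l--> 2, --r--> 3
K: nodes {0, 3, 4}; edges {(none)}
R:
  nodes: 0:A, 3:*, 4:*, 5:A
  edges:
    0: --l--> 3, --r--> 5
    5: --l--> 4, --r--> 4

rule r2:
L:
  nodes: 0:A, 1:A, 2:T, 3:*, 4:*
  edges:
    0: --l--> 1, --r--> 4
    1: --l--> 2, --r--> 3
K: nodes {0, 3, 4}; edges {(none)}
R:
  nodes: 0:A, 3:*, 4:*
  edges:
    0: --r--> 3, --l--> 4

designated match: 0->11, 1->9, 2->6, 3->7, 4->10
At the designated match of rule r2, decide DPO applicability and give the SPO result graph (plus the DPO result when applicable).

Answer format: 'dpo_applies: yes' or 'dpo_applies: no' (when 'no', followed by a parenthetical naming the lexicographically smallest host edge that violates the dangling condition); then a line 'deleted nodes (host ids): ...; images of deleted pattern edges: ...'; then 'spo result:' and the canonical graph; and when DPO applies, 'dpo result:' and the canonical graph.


dpo_applies: yes
deleted nodes (host ids): 6, 9; images of deleted pattern edges: (9,6,l); (9,7,r); (11,9,l); (11,10,r)
spo result:
nodes: 0:T, 1:W, 2:A, 4:T, 5:A, 7:W, 10:O, 11:A, 12:T, 13:O, 15:A, 18:W, 19:A
edges: (2,0,l); (2,1,r); (5,2,l); (5,4,r); (11,7,r); (11,10,l); (15,12,l); (15,13,r); (19,15,r); (19,18,l)
dpo result:
nodes: 0:T, 1:W, 2:A, 4:T, 5:A, 7:W, 10:O, 11:A, 12:T, 13:O, 15:A, 18:W, 19:A
edges: (2,0,l); (2,1,r); (5,2,l); (5,4,r); (11,7,r); (11,10,l); (15,12,l); (15,13,r); (19,15,r); (19,18,l)


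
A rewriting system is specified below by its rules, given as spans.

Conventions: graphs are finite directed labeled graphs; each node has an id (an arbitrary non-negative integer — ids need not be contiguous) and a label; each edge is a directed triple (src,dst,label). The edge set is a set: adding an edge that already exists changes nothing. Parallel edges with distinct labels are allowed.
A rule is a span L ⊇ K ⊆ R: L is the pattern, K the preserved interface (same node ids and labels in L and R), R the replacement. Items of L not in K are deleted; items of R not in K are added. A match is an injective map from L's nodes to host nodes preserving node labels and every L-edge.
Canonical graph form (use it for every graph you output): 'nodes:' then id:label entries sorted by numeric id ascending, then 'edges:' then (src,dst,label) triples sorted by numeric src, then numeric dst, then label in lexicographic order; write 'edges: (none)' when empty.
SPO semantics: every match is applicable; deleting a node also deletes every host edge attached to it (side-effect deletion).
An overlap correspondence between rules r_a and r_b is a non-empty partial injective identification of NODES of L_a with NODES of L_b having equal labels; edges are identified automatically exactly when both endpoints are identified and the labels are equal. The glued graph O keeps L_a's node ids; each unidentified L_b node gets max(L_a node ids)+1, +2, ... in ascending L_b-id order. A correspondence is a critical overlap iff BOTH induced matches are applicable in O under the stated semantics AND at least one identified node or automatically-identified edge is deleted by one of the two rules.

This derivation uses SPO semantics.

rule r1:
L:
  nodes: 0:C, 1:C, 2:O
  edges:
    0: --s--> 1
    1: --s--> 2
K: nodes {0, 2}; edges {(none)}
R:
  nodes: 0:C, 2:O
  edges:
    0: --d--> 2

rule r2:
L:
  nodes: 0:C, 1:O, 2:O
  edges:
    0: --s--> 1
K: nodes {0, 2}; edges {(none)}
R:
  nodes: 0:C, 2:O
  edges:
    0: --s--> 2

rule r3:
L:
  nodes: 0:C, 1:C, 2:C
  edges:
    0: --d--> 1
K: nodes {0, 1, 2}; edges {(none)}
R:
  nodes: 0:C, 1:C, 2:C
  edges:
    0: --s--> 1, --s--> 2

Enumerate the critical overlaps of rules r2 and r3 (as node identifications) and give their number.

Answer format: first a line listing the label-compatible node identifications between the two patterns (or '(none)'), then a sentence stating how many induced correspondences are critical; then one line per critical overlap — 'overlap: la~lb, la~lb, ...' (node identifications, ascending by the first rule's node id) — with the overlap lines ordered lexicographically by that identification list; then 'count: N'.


label-compatible node identifications between L(r2) and L(r3): 0~0, 0~1, 0~2
0 of the induced correspondences are critical overlaps of r2 and r3.
count: 0


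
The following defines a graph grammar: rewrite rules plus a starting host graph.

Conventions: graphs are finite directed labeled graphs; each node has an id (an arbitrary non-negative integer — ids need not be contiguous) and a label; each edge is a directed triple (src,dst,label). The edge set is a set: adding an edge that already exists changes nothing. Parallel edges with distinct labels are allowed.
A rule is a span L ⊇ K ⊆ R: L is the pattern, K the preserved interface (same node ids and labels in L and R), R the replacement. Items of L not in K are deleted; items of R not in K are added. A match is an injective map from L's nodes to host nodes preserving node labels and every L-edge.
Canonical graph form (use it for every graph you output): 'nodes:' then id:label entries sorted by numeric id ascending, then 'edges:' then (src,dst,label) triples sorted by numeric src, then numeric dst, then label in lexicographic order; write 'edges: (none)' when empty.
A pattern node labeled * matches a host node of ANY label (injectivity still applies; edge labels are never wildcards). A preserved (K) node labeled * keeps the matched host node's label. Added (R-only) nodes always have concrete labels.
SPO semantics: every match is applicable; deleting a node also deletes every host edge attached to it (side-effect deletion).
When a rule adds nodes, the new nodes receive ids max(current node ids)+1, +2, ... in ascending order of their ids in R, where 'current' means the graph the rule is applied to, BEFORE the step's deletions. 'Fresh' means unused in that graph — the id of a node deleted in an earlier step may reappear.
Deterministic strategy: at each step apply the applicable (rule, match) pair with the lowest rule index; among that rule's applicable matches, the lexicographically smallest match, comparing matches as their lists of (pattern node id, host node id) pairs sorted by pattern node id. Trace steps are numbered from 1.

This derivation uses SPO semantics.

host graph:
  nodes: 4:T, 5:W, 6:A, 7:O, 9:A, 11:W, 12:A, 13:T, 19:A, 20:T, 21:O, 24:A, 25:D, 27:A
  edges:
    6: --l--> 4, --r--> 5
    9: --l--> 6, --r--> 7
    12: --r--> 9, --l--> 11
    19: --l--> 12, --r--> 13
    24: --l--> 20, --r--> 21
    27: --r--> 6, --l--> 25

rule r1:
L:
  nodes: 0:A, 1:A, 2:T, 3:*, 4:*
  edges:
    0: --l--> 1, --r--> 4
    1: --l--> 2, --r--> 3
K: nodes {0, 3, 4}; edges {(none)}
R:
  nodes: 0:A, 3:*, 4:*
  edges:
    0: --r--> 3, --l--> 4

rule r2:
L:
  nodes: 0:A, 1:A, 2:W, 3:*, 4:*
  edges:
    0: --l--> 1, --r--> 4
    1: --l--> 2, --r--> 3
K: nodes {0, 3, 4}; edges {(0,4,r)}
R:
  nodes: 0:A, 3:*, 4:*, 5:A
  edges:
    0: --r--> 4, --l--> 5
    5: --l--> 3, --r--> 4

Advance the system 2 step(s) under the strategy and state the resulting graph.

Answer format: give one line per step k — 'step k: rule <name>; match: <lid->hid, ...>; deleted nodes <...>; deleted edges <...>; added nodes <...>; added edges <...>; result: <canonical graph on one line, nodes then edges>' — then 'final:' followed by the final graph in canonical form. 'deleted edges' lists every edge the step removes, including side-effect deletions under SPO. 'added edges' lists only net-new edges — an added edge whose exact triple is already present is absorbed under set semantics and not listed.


step 1: rule r1; match: 0->9, 1->6, 2->4, 3->5, 4->7; deleted nodes 4, 6; deleted edges (6,4,l); (6,5,r); (9,6,l); (9,7,r); (27,6,r); added nodes (none); added edges (9,5,r); (9,7,l); result: nodes: 5:W, 7:O, 9:A, 11:W, 12:A, 13:T, 19:A, 20:T, 21:O, 24:A, 25:D, 27:A edges: (9,5,r); (9,7,l); (12,9,r); (12,11,l); (19,12,l); (19,13,r); (24,20,l); (24,21,r); (27,25,l)
step 2: rule r2; match: 0->19, 1->12, 2->11, 3->9, 4->13; deleted nodes 11, 12; deleted edges (12,9,r); (12,11,l); (19,12,l); added nodes 28; added edges (19,28,l); (28,9,l); (28,13,r); result: nodes: 5:W, 7:O, 9:A, 13:T, 19:A, 20:T, 21:O, 24:A, 25:D, 27:A, 28:A edges: (9,5,r); (9,7,l); (19,13,r); (19,28,l); (24,20,l); (24,21,r); (27,25,l); (28,9,l); (28,13,r)
final:
nodes: 5:W, 7:O, 9:A, 13:T, 19:A, 20:T, 21:O, 24:A, 25:D, 27:A, 28:A
edges: (9,5,r); (9,7,l); (19,13,r); (19,28,l); (24,20,l); (24,21,r); (27,25,l); (28,9,l); (28,13,r)


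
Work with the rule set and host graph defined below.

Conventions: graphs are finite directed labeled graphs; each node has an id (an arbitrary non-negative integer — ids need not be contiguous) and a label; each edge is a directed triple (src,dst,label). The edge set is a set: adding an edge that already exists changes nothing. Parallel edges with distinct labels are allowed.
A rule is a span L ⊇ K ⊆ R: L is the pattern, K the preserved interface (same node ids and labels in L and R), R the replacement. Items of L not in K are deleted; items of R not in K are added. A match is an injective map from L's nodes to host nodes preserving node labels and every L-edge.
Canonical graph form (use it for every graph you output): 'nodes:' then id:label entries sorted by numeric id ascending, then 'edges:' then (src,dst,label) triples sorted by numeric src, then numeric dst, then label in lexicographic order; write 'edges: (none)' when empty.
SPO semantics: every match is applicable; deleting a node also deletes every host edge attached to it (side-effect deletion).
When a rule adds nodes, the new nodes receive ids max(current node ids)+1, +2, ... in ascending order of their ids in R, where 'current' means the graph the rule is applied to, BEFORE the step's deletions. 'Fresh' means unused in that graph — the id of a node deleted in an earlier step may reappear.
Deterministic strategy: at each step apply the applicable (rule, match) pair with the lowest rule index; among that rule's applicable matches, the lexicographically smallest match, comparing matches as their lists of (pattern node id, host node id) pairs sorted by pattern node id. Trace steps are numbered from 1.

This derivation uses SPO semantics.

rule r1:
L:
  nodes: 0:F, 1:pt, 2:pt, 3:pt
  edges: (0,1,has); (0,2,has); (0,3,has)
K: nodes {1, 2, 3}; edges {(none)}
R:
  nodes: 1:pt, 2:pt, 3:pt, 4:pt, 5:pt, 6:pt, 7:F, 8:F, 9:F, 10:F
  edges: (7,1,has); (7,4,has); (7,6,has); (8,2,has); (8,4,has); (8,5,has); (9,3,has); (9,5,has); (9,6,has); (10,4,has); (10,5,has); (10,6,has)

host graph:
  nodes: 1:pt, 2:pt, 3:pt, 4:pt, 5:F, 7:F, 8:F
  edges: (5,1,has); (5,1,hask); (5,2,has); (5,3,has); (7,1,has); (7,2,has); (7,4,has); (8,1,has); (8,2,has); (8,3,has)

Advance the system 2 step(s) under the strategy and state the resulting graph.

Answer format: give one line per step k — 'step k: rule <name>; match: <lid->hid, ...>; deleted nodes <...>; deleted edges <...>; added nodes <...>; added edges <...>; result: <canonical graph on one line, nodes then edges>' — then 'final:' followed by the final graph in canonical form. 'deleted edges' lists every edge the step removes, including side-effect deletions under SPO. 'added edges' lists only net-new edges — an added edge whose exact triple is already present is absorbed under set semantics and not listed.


step 1: rule r1; match: 0->5, 1->1, 2->2, 3->3; deleted nodes 5; deleted edges (5,1,has); (5,1,hask); (5,2,has); (5,3,has); added nodes 9, 10, 11, 12, 13, 14, 15; added edges (12,1,has); (12,9,has); (12,11,has); (13,2,has); (13,9,has); (13,10,has); (14,3,has); (14,10,has); (14,11,has); (15,9,has); (15,10,has); (15,11,has); result: nodes: 1:pt, 2:pt, 3:pt, 4:pt, 7:F, 8:F, 9:pt, 10:pt, 11:pt, 12:F, 13:F, 14:F, 15:F edges: (7,1,has); (7,2,has); (7,4,has); (8,1,has); (8,2,has); (8,3,has); (12,1,has); (12,9,has); (12,11,has); (13,2,has); (13,9,has); (13,10,has); (14,3,has); (14,10,has); (14,11,has); (15,9,has); (15,10,has); (15,11,has)
step 2: rule r1; match: 0->7, 1->1, 2->2, 3->4; deleted nodes 7; deleted edges (7,1,has); (7,2,has); (7,4,has); added nodes 16, 17, 18, 19, 20, 21, 22; added edges (19,1,has); (19,16,has); (19,18,has); (20,2,has); (20,16,has); (20,17,has); (21,4,has); (21,17,has); (21,18,has); (22,16,has); (22,17,has); (22,18,has); result: nodes: 1:pt, 2:pt, 3:pt, 4:pt, 8:F, 9:pt, 10:pt, 11:pt, 12:F, 13:F, 14:F, 15:F, 16:pt, 17:pt, 18:pt, 19:F, 20:F, 21:F, 22:F edges: (8,1,has); (8,2,has); (8,3,has); (12,1,has); (12,9,has); (12,11,has); (13,2,has); (13,9,has); (13,10,has); (14,3,has); (14,10,has); (14,11,has); (15,9,has); (15,10,has); (15,11,has); (19,1,has); (19,16,has); (19,18,has); (20,2,has); (20,16,has); (20,17,has); (21,4,has); (21,17,has); (21,18,has); (22,16,has); (22,17,has); (22,18,has)
final:
nodes: 1:pt, 2:pt, 3:pt, 4:pt, 8:F, 9:pt, 10:pt, 11:pt, 12:F, 13:F, 14:F, 15:F, 16:pt, 17:pt, 18:pt, 19:F, 20:F, 21:F, 22:F
edges: (8,1,has); (8,2,has); (8,3,has); (12,1,has); (12,9,has); (12,11,has); (13,2,has); (13,9,has); (13,10,has); (14,3,has); (14,10,has); (14,11,has); (15,9,has); (15,10,has); (15,11,has); (19,1,has); (19,16,has); (19,18,has); (20,2,has); (20,16,has); (20,17,has); (21,4,has); (21,17,has); (21,18,has); (22,16,has); (22,17,has); (22,18,has)


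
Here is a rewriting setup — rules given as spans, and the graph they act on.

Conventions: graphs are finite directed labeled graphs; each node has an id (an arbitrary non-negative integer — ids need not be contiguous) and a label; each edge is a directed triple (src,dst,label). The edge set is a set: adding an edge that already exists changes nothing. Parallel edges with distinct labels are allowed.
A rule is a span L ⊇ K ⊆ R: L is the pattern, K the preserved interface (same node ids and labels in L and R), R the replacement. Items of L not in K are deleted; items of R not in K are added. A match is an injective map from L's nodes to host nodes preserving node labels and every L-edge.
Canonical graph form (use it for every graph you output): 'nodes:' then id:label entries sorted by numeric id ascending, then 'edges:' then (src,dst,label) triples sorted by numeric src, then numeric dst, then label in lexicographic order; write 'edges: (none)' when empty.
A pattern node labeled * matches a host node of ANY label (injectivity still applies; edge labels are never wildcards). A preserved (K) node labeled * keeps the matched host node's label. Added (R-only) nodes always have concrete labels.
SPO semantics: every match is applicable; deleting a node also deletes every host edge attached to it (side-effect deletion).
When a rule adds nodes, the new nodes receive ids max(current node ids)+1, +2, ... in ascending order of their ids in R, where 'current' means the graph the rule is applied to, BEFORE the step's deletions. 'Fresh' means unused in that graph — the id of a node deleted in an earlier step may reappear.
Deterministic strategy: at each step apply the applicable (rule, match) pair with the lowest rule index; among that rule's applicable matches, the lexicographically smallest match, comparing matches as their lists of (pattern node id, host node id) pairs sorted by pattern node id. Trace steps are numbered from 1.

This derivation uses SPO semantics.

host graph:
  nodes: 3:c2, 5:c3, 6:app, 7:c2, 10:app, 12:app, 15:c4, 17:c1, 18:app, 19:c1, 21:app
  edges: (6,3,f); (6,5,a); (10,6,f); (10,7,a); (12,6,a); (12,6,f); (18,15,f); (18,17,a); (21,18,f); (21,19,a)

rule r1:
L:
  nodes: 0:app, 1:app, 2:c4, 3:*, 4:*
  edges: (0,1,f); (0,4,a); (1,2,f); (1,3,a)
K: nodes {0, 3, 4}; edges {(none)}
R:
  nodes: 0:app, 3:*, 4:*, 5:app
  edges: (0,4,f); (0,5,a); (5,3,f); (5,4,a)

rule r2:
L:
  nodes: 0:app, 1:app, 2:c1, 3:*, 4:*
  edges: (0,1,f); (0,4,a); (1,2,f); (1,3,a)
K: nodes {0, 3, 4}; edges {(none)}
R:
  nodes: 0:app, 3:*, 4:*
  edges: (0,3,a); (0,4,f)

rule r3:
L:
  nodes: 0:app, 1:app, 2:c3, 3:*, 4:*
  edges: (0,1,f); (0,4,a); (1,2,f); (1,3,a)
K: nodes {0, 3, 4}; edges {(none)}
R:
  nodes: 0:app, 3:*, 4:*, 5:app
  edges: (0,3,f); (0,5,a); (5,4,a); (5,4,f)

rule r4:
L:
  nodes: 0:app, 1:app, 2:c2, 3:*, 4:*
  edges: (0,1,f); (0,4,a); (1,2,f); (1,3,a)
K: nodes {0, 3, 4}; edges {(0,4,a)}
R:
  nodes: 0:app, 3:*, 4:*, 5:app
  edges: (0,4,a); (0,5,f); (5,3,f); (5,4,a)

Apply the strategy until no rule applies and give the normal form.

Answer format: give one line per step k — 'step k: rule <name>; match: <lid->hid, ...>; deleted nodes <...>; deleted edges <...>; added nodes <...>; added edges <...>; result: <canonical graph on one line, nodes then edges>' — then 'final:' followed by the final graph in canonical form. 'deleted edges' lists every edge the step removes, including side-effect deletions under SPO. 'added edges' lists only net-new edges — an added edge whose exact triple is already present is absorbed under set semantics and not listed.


step 1: rule r1; match: 0->21, 1->18, 2->15, 3->17, 4->19; deleted nodes 15, 18; deleted edges (18,15,f); (18,17,a); (21,18,f); (21,19,a); added nodes 22; added edges (21,19,f); (21,22,a); (22,17,f); (22,19,a); result: nodes: 3:c2, 5:c3, 6:app, 7:c2, 10:app, 12:app, 17:c1, 19:c1, 21:app, 22:app edges: (6,3,f); (6,5,a); (10,6,f); (10,7,a); (12,6,a); (12,6,f); (21,19,f); (21,22,a); (22,17,f); (22,19,a)
step 2: rule r4; match: 0->10, 1->6, 2->3, 3->5, 4->7; deleted nodes 3, 6; deleted edges (6,3,f); (6,5,a); (10,6,f); (12,6,a); (12,6,f); added nodes 23; added edges (10,23,f); (23,5,f); (23,7,a); result: nodes: 5:c3, 7:c2, 10:app, 12:app, 17:c1, 19:c1, 21:app, 22:app, 23:app edges: (10,7,a); (10,23,f); (21,19,f); (21,22,a); (22,17,f); (22,19,a); (23,5,f); (23,7,a)
final:
nodes: 5:c3, 7:c2, 10:app, 12:app, 17:c1, 19:c1, 21:app, 22:app, 23:app
edges: (10,7,a); (10,23,f); (21,19,f); (21,22,a); (22,17,f); (22,19,a); (23,5,f); (23,7,a)


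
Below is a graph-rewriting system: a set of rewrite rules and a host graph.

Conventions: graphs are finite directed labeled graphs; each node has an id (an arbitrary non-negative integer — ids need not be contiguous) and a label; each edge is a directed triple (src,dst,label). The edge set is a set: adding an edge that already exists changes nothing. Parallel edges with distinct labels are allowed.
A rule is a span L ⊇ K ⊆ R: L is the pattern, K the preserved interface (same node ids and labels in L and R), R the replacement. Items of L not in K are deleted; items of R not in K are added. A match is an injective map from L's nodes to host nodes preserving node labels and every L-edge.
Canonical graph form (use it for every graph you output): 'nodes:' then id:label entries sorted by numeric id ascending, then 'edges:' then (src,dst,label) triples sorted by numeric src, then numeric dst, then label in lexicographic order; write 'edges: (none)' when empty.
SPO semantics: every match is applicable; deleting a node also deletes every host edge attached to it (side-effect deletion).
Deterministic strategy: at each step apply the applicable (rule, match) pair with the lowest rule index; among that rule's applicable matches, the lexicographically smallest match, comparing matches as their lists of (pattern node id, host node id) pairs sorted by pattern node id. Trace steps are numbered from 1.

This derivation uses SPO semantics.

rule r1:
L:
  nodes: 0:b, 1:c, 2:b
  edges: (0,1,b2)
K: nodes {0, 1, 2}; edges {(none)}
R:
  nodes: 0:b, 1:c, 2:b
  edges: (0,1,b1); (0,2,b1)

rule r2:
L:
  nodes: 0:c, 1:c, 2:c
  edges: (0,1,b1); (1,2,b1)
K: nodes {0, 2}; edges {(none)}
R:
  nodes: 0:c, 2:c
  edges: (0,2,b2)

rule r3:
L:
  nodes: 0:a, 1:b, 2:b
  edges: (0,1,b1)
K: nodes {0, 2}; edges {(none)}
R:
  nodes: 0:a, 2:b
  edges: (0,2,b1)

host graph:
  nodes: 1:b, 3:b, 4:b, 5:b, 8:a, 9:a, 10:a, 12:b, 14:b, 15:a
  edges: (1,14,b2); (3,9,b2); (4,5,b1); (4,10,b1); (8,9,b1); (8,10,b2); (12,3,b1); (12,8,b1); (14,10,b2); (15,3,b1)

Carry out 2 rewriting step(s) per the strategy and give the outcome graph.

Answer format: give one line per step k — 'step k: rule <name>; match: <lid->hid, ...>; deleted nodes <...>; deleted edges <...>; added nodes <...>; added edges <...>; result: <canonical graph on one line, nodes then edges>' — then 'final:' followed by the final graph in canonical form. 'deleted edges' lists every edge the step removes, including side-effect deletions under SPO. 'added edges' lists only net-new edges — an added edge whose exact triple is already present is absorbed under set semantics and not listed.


step 1: rule r3; match: 0->15, 1->3, 2->1; deleted nodes 3; deleted edges (3,9,b2); (12,3,b1); (15,3,b1); added nodes (none); added edges (15,1,b1); result: nodes: 1:b, 4:b, 5:b, 8:a, 9:a, 10:a, 12:b, 14:b, 15:a edges: (1,14,b2); (4,5,b1); (4,10,b1); (8,9,b1); (8,10,b2); (12,8,b1); (14,10,b2); (15,1,b1)
step 2: rule r3; match: 0->15, 1->1, 2->4; deleted nodes 1; deleted edges (1,14,b2); (15,1,b1); added nodes (none); added edges (15,4,b1); result: nodes: 4:b, 5:b, 8:a, 9:a, 10:a, 12:b, 14:b, 15:a edges: (4,5,b1); (4,10,b1); (8,9,b1); (8,10,b2); (12,8,b1); (14,10,b2); (15,4,b1)
final:
nodes: 4:b, 5:b, 8:a, 9:a, 10:a, 12:b, 14:b, 15:a
edges: (4,5,b1); (4,10,b1); (8,9,b1); (8,10,b2); (12,8,b1); (14,10,b2); (15,4,b1)


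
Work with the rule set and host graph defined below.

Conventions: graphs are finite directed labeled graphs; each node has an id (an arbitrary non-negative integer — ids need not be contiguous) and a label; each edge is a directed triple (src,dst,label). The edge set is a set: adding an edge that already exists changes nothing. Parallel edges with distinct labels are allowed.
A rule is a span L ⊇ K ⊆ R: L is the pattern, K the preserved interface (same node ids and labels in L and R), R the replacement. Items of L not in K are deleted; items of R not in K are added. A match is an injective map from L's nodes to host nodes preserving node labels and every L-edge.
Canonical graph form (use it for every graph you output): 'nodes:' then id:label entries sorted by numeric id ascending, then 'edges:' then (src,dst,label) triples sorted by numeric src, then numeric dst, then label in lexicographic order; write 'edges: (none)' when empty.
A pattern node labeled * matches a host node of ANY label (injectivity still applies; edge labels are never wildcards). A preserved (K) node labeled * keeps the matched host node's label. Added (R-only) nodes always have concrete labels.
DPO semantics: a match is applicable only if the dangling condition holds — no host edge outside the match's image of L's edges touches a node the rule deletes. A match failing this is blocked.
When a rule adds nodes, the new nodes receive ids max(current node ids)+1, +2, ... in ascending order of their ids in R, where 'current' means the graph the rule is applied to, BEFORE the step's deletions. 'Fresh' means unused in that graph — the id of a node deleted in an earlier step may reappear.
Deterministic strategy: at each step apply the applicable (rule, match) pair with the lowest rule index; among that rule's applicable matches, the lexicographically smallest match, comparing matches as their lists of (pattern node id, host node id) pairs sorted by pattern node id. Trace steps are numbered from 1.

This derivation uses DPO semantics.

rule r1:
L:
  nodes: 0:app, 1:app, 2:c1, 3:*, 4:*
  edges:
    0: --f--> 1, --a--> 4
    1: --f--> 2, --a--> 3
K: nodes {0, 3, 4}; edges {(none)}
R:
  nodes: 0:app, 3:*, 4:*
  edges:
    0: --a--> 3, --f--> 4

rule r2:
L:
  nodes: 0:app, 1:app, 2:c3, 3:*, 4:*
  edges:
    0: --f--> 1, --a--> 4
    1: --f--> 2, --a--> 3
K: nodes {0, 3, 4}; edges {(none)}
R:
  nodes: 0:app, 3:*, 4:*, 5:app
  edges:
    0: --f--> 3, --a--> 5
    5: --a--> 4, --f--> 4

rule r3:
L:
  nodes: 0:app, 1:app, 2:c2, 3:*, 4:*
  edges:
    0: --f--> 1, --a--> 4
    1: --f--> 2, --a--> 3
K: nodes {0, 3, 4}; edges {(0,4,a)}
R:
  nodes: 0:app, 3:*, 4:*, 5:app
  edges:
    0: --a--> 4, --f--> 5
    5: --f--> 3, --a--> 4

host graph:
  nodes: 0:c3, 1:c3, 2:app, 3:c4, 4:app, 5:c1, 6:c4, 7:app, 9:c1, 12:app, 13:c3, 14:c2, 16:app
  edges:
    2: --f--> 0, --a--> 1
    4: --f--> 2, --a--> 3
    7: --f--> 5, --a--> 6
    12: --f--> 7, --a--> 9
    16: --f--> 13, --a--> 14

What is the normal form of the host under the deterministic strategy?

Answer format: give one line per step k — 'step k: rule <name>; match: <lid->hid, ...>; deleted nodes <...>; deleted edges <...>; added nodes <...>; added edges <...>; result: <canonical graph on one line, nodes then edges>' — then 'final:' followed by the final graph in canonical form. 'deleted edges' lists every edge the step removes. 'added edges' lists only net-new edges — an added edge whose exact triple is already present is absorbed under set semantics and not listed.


step 1: rule r1; match: 0->12, 1->7, 2->5, 3->6, 4->9; deleted nodes 5, 7; deleted edges (7,5,f); (7,6,a); (12,7,f); (12,9,a); added nodes (none); added edges (12,6,a); (12,9,f); result: nodes: 0:c3, 1:c3, 2:app, 3:c4, 4:app, 6:c4, 9:c1, 12:app, 13:c3, 14:c2, 16:app edges: (2,0,f); (2,1,a); (4,2,f); (4,3,a); (12,6,a); (12,9,f); (16,13,f); (16,14,a)
step 2: rule r2; match: 0->4, 1->2, 2->0, 3->1, 4->3; deleted nodes 0, 2; deleted edges (2,0,f); (2,1,a); (4,2,f); (4,3,a); added nodes 17; added edges (4,1,f); (4,17,a); (17,3,a); (17,3,f); result: nodes: 1:c3, 3:c4, 4:app, 6:c4, 9:c1, 12:app, 13:c3, 14:c2, 16:app, 17:app edges: (4,1,f); (4,17,a); (12,6,a); (12,9,f); (16,13,f); (16,14,a); (17,3,a); (17,3,f)
final:
nodes: 1:c3, 3:c4, 4:app, 6:c4, 9:c1, 12:app, 13:c3, 14:c2, 16:app, 17:app
edges: (4,1,f); (4,17,a); (12,6,a); (12,9,f); (16,13,f); (16,14,a); (17,3,a); (17,3,f)


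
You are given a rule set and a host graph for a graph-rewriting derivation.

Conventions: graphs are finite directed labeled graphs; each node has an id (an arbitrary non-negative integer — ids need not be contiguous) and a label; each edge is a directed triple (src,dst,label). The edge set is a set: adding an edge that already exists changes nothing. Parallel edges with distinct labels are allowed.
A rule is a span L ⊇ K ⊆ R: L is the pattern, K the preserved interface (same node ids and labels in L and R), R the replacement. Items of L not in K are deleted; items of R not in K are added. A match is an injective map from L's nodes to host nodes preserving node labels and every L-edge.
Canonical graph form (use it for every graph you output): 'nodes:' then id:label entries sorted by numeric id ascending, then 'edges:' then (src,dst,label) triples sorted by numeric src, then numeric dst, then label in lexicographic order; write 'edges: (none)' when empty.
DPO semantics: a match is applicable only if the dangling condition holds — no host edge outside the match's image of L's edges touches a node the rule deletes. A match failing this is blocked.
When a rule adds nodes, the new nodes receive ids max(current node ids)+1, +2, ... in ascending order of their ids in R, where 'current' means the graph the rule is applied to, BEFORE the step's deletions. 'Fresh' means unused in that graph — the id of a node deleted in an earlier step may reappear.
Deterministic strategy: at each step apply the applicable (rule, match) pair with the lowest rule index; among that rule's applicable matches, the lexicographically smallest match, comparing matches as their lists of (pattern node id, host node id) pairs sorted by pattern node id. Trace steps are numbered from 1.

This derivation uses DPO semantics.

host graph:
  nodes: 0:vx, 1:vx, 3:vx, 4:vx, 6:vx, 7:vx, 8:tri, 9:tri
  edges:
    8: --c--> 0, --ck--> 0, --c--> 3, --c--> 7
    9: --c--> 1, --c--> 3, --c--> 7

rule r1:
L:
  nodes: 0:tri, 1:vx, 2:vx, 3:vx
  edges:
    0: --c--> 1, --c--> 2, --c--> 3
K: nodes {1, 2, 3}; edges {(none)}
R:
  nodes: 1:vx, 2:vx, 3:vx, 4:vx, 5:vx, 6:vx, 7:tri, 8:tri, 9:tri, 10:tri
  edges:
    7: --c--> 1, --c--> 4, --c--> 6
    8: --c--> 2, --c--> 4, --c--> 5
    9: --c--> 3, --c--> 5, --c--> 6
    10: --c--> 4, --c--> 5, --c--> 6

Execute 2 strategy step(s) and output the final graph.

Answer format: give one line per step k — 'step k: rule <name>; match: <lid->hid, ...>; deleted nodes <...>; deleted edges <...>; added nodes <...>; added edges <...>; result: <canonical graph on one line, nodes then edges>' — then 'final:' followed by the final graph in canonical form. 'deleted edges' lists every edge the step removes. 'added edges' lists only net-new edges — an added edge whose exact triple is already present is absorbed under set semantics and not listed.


step 1: rule r1; match: 0->9, 1->1, 2->3, 3->7; deleted nodes 9; deleted edges (9,1,c); (9,3,c); (9,7,c); added nodes 10, 11, 12, 13, 14, 15, 16; added edges (13,1,c); (13,10,c); (13,12,c); (14,3,c); (14,10,c); (14,11,c); (15,7,c); (15,11,c); (15,12,c); (16,10,c); (16,11,c); (16,12,c); result: nodes: 0:vx, 1:vx, 3:vx, 4:vx, 6:vx, 7:vx, 8:tri, 10:vx, 11:vx, 12:vx, 13:tri, 14:tri, 15:tri, 16:tri edges: (8,0,c); (8,0,ck); (8,3,c); (8,7,c); (13,1,c); (13,10,c); (13,12,c); (14,3,c); (14,10,c); (14,11,c); (15,7,c); (15,11,c); (15,12,c); (16,10,c); (16,11,c); (16,12,c)
step 2: rule r1; match: 0->13, 1->1, 2->10, 3->12; deleted nodes 13; deleted edges (13,1,c); (13,10,c); (13,12,c); added nodes 17, 18, 19, 20, 21, 22, 23; added edges (20,1,c); (20,17,c); (20,19,c); (21,10,c); (21,17,c); (21,18,c); (22,12,c); (22,18,c); (22,19,c); (23,17,c); (23,18,c); (23,19,c); result: nodes: 0:vx, 1:vx, 3:vx, 4:vx, 6:vx, 7:vx, 8:tri, 10:vx, 11:vx, 12:vx, 14:tri, 15:tri, 16:tri, 17:vx, 18:vx, 19:vx, 20:tri, 21:tri, 22:tri, 23:tri edges: (8,0,c); (8,0,ck); (8,3,c); (8,7,c); (14,3,c); (14,10,c); (14,11,c); (15,7,c); (15,11,c); (15,12,c); (16,10,c); (16,11,c); (16,12,c); (20,1,c); (20,17,c); (20,19,c); (21,10,c); (21,17,c); (21,18,c); (22,12,c); (22,18,c); (22,19,c); (23,17,c); (23,18,c); (23,19,c)
final:
nodes: 0:vx, 1:vx, 3:vx, 4:vx, 6:vx, 7:vx, 8:tri, 10:vx, 11:vx, 12:vx, 14:tri, 15:tri, 16:tri, 17:vx, 18:vx, 19:vx, 20:tri, 21:tri, 22:tri, 23:tri
edges: (8,0,c); (8,0,ck); (8,3,c); (8,7,c); (14,3,c); (14,10,c); (14,11,c); (15,7,c); (15,11,c); (15,12,c); (16,10,c); (16,11,c); (16,12,c); (20,1,c); (20,17,c); (20,19,c); (21,10,c); (21,17,c); (21,18,c); (22,12,c); (22,18,c); (22,19,c); (23,17,c); (23,18,c); (23,19,c)


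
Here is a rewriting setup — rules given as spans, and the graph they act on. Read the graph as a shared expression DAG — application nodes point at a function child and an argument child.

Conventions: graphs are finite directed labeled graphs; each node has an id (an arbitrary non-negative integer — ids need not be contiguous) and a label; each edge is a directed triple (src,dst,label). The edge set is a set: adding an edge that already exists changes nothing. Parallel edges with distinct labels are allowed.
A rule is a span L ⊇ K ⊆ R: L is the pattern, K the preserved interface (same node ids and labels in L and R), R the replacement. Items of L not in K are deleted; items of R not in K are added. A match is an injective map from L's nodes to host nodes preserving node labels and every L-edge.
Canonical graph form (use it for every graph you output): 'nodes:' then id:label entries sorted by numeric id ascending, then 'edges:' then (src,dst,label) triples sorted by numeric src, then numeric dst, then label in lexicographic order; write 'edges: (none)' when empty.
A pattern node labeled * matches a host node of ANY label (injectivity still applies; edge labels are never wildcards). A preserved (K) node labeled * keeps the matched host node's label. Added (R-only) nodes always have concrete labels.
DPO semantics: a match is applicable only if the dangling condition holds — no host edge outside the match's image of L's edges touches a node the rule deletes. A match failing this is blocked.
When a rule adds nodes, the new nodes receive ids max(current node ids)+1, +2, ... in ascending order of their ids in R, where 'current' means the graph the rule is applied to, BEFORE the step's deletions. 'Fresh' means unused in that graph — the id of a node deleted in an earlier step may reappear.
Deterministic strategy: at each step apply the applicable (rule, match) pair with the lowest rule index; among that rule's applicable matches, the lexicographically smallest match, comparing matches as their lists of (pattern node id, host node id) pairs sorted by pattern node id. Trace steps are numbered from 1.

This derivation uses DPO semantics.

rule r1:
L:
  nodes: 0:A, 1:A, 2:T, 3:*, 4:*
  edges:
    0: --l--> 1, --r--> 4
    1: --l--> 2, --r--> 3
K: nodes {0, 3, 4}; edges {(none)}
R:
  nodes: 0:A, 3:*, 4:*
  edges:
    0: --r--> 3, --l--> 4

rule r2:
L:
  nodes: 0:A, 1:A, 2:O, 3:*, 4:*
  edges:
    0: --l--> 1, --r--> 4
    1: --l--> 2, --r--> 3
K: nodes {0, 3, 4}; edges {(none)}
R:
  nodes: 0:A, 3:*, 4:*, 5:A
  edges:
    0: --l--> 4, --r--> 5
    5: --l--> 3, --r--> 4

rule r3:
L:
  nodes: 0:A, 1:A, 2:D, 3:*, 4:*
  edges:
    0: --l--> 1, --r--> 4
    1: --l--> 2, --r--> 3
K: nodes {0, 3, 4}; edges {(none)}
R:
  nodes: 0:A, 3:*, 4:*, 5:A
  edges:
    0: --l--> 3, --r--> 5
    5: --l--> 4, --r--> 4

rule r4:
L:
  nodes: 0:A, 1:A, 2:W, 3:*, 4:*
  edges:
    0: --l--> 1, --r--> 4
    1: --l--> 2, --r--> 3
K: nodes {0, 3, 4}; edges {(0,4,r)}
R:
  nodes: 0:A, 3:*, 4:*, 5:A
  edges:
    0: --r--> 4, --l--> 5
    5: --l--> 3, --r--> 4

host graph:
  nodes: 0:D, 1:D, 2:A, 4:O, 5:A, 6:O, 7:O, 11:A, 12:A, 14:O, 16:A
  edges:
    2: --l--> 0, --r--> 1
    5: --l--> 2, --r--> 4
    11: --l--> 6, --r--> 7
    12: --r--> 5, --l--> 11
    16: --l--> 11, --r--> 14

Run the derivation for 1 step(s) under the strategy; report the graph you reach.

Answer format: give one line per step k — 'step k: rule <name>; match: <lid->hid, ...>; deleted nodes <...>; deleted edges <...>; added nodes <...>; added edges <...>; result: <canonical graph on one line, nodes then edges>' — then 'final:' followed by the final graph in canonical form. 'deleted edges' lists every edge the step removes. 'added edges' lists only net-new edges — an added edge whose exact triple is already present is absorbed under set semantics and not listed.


step 1: rule r3; match: 0->5, 1->2, 2->0, 3->1, 4->4; deleted nodes 0, 2; deleted edges (2,0,l); (2,1,r); (5,2,l); (5,4,r); added nodes 17; added edges (5,1,l); (5,17,r); (17,4,l); (17,4,r); result: nodes: 1:D, 4:O, 5:A, 6:O, 7:O, 11:A, 12:A, 14:O, 16:A, 17:A edges: (5,1,l); (5,17,r); (11,6,l); (11,7,r); (12,5,r); (12,11,l); (16,11,l); (16,14,r); (17,4,l); (17,4,r)
final:
nodes: 1:D, 4:O, 5:A, 6:O, 7:O, 11:A, 12:A, 14:O, 16:A, 17:A
edges: (5,1,l); (5,17,r); (11,6,l); (11,7,r); (12,5,r); (12,11,l); (16,11,l); (16,14,r); (17,4,l); (17,4,r)
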